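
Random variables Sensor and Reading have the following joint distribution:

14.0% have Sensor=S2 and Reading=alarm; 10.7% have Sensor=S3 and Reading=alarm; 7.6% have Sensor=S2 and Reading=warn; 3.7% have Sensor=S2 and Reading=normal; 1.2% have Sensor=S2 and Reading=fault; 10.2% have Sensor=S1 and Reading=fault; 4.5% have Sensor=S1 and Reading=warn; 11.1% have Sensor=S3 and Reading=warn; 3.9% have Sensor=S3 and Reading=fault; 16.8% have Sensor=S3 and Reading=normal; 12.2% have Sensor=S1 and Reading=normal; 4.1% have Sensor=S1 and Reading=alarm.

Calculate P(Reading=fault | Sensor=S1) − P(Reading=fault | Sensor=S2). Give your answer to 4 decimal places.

0.2837

P(Sensor=S1) = 0.122 + 0.045 + 0.041 + 0.102 = 0.310; P(Reading=fault | Sensor=S1) = 0.102/0.310 = 0.32903.
P(Sensor=S2) = 0.037 + 0.076 + 0.140 + 0.012 = 0.265; P(Reading=fault | Sensor=S2) = 0.012/0.265 = 0.04528.
Difference = 0.2837.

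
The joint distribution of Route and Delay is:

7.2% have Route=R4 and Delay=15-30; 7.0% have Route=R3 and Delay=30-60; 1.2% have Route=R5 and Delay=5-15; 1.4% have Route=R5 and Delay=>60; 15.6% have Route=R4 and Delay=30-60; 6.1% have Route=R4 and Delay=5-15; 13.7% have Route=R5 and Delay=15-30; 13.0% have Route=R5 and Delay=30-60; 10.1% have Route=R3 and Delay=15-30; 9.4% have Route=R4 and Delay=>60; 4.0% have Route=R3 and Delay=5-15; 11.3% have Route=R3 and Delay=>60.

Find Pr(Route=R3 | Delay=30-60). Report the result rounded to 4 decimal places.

0.1966

P(Delay=30-60) = 0.070 + 0.156 + 0.130 = 0.356.
P(Route=R3 | Delay=30-60) = 0.070/0.356 = 0.1966.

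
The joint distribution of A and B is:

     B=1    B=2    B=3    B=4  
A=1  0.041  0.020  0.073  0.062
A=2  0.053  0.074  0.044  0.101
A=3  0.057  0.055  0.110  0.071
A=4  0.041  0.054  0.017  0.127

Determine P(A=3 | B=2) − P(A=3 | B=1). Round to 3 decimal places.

P(B=2) = 0.020 + 0.074 + 0.055 + 0.054 = 0.203; P(A=3 | B=2) = 0.055/0.203 = 0.2709.
P(B=1) = 0.041 + 0.053 + 0.057 + 0.041 = 0.192; P(A=3 | B=1) = 0.057/0.192 = 0.2969.
Difference = -0.026.

-0.026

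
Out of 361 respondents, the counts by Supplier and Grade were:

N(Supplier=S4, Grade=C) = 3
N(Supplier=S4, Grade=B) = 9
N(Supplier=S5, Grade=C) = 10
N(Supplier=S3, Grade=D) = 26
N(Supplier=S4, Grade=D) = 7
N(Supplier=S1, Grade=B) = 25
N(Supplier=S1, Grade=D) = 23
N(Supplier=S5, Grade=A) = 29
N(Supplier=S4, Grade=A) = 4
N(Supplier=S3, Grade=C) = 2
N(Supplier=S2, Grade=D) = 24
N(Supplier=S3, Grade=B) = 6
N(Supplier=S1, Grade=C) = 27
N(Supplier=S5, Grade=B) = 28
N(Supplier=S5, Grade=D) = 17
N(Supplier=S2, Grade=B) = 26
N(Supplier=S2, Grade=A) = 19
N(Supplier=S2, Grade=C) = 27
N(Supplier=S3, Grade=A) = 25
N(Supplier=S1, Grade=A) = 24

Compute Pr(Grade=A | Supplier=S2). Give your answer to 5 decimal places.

Total with Supplier=S2: 19 + 26 + 27 + 24 = 96.
P(Grade=A | Supplier=S2) = 19/96 = 0.19792.

0.19792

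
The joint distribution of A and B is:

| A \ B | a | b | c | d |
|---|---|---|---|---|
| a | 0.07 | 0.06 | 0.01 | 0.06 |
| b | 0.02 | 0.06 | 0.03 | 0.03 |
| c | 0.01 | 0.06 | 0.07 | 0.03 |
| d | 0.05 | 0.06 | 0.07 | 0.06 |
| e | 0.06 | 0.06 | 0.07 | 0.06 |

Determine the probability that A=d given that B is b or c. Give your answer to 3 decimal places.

P(B=b) = 0.06 + 0.06 + 0.06 + 0.06 + 0.06 = 0.30.
P(B=c) = 0.01 + 0.03 + 0.07 + 0.07 + 0.07 = 0.25.
P(B ∈ {b, c}) = 0.30 + 0.25 = 0.55; P(A=d, B ∈ {b, c}) = 0.06 + 0.07 = 0.13.
P(A=d | B ∈ {b, c}) = 0.13/0.55 = 0.236.

0.236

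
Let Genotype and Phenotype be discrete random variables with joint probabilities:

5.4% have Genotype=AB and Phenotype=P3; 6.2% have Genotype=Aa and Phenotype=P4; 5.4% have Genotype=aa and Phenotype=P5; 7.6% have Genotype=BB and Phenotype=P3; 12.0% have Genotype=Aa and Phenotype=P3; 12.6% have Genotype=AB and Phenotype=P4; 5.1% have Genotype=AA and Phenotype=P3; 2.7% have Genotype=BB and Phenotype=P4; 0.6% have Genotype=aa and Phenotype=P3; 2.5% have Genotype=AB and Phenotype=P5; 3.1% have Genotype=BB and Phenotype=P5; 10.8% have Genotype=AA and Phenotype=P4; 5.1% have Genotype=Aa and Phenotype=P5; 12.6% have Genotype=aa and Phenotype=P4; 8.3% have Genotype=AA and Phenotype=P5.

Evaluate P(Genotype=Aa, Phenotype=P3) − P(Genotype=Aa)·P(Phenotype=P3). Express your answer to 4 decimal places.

P(Genotype=Aa) = 0.120 + 0.062 + 0.051 = 0.233.
P(Phenotype=P3) = 0.051 + 0.120 + 0.006 + 0.054 + 0.076 = 0.307.
P(Genotype=Aa, Phenotype=P3) − P(Genotype=Aa)P(Phenotype=P3) = 0.120 − 0.233×0.307 = 0.0485.

0.0485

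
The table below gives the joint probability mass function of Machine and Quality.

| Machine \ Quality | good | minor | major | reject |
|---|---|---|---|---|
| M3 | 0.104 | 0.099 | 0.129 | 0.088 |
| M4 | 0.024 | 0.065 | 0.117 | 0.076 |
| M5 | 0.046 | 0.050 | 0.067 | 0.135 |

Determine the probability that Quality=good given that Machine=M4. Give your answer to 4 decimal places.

0.0851

P(Machine=M4) = 0.024 + 0.065 + 0.117 + 0.076 = 0.282.
P(Quality=good | Machine=M4) = 0.024/0.282 = 0.0851.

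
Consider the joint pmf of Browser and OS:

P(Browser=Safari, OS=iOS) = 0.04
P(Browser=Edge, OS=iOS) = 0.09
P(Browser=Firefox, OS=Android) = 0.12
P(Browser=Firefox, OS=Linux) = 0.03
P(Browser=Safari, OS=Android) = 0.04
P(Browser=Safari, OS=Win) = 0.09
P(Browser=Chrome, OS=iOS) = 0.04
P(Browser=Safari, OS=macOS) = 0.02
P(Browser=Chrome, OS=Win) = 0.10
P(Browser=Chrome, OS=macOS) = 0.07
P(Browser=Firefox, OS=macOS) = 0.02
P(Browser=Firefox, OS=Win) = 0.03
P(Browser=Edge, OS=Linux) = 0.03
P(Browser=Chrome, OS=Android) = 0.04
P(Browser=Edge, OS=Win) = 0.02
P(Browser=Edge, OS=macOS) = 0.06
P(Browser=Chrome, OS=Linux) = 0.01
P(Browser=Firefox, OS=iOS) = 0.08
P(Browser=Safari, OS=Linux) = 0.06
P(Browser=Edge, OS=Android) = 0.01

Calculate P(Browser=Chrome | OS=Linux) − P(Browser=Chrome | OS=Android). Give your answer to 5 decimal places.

-0.11355

P(OS=Linux) = 0.01 + 0.03 + 0.06 + 0.03 = 0.13; P(Browser=Chrome | OS=Linux) = 0.01/0.13 = 0.076923.
P(OS=Android) = 0.04 + 0.12 + 0.04 + 0.01 = 0.21; P(Browser=Chrome | OS=Android) = 0.04/0.21 = 0.190476.
Difference = -0.11355.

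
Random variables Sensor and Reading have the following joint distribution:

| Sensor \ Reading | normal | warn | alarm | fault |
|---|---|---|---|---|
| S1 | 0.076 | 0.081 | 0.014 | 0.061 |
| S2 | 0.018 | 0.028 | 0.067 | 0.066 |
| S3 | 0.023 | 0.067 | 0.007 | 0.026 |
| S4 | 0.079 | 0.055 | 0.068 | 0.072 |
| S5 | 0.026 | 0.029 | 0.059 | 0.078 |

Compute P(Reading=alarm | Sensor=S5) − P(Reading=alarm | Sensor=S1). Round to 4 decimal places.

P(Sensor=S5) = 0.026 + 0.029 + 0.059 + 0.078 = 0.192; P(Reading=alarm | Sensor=S5) = 0.059/0.192 = 0.30729.
P(Sensor=S1) = 0.076 + 0.081 + 0.014 + 0.061 = 0.232; P(Reading=alarm | Sensor=S1) = 0.014/0.232 = 0.06034.
Difference = 0.2469.

0.2469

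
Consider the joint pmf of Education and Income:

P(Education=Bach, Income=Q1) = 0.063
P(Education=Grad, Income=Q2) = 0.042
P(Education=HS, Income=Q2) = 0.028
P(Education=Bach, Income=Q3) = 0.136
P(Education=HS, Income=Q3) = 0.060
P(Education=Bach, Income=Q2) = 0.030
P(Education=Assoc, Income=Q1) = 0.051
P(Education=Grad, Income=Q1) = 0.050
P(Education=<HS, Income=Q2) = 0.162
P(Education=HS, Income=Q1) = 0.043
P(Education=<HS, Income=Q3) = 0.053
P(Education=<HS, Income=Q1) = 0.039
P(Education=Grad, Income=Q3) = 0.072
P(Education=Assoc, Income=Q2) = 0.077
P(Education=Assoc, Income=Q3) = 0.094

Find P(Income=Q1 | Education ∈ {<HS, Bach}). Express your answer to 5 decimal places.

0.21118

P(Education=<HS) = 0.039 + 0.162 + 0.053 = 0.254.
P(Education=Bach) = 0.063 + 0.030 + 0.136 = 0.229.
P(Education ∈ {<HS, Bach}) = 0.254 + 0.229 = 0.483; P(Income=Q1, Education ∈ {<HS, Bach}) = 0.039 + 0.063 = 0.102.
P(Income=Q1 | Education ∈ {<HS, Bach}) = 0.102/0.483 = 0.21118.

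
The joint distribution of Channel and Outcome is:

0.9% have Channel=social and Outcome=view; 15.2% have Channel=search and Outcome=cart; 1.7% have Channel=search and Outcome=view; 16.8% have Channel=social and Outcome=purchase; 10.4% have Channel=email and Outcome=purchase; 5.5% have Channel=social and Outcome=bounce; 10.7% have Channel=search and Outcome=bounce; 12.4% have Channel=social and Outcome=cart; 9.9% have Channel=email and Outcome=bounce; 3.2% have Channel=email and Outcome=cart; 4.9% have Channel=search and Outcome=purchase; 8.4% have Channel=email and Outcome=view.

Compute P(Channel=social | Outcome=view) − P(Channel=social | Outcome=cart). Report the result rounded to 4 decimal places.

-0.3208

P(Outcome=view) = 0.084 + 0.017 + 0.009 = 0.110; P(Channel=social | Outcome=view) = 0.009/0.110 = 0.08182.
P(Outcome=cart) = 0.032 + 0.152 + 0.124 = 0.308; P(Channel=social | Outcome=cart) = 0.124/0.308 = 0.40260.
Difference = -0.3208.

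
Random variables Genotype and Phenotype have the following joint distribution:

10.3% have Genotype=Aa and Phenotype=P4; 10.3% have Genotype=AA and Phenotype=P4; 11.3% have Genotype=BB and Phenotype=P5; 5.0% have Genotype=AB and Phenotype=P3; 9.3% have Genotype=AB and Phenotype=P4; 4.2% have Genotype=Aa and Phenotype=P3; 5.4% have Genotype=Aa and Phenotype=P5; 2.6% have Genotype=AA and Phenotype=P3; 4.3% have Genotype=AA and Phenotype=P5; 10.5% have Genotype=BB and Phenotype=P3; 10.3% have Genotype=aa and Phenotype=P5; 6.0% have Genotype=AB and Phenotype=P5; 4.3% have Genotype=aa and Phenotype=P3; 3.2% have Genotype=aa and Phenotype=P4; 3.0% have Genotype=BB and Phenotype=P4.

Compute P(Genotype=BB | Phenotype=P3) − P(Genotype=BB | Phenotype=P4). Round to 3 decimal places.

P(Phenotype=P3) = 0.026 + 0.042 + 0.043 + 0.050 + 0.105 = 0.266; P(Genotype=BB | Phenotype=P3) = 0.105/0.266 = 0.3947.
P(Phenotype=P4) = 0.103 + 0.103 + 0.032 + 0.093 + 0.030 = 0.361; P(Genotype=BB | Phenotype=P4) = 0.030/0.361 = 0.0831.
Difference = 0.312.

0.312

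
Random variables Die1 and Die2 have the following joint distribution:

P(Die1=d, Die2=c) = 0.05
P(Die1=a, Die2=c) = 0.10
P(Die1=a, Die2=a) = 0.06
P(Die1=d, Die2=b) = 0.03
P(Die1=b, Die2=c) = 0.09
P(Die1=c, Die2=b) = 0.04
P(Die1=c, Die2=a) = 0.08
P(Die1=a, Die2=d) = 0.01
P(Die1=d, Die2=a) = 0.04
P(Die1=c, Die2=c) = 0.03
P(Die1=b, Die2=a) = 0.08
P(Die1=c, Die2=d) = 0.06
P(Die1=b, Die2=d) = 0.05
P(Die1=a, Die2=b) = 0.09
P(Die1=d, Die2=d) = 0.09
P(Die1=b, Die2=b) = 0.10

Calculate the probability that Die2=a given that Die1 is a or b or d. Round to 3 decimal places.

0.228

P(Die1=a) = 0.06 + 0.09 + 0.10 + 0.01 = 0.26.
P(Die1=b) = 0.08 + 0.10 + 0.09 + 0.05 = 0.32.
P(Die1=d) = 0.04 + 0.03 + 0.05 + 0.09 = 0.21.
P(Die1 ∈ {a, b, d}) = 0.26 + 0.32 + 0.21 = 0.79; P(Die2=a, Die1 ∈ {a, b, d}) = 0.06 + 0.08 + 0.04 = 0.18.
P(Die2=a | Die1 ∈ {a, b, d}) = 0.18/0.79 = 0.228.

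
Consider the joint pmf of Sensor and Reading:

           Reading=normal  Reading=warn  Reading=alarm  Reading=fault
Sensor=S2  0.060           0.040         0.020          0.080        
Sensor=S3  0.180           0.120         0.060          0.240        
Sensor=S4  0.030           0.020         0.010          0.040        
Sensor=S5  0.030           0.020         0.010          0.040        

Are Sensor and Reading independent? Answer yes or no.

Every cell satisfies P(Sensor,Reading) = P(Sensor)·P(Reading). For instance P(Sensor=S4) = 0.100, P(Reading=alarm) = 0.100, and 0.100×0.100 = 0.010 matches the joint entry. So Sensor and Reading are independent.

yes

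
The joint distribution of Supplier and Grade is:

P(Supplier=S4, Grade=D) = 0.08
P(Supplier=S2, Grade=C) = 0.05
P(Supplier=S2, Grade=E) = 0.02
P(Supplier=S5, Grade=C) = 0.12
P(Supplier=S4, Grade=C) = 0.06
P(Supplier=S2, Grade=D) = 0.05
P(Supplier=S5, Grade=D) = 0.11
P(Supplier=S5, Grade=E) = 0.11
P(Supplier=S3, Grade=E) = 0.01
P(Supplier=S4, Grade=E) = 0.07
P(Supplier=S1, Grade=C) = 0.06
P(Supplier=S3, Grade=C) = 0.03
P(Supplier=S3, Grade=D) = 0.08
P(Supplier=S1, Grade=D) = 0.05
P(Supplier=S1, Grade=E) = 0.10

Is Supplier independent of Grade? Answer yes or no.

no

P(Supplier=S3) = 0.12 and P(Grade=D) = 0.37, so their product is 0.0444, but P(Supplier=S3, Grade=D) = 0.08. Since these differ, Supplier and Grade are not independent.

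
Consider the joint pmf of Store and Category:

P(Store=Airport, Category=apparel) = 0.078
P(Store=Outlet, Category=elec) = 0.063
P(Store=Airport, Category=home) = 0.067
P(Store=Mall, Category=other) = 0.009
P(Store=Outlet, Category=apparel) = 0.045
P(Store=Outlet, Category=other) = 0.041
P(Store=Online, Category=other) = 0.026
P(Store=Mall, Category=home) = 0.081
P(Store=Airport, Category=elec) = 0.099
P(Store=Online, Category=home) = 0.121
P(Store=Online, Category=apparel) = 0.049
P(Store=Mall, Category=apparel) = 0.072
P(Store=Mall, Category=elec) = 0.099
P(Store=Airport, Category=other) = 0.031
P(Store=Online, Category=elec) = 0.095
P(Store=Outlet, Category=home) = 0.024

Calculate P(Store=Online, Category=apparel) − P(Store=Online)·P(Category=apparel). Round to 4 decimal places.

P(Store=Online) = 0.049 + 0.095 + 0.121 + 0.026 = 0.291.
P(Category=apparel) = 0.072 + 0.078 + 0.045 + 0.049 = 0.244.
P(Store=Online, Category=apparel) − P(Store=Online)P(Category=apparel) = 0.049 − 0.291×0.244 = -0.0220.

-0.0220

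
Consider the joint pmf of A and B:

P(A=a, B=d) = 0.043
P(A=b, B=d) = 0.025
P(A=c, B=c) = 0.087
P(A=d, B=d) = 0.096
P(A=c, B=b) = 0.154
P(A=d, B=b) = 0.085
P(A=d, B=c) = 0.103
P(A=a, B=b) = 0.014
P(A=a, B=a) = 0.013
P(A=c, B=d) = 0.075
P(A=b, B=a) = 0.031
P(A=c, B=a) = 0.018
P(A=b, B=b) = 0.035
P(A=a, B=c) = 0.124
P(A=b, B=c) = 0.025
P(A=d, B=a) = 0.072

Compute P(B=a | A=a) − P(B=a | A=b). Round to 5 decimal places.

P(A=a) = 0.013 + 0.014 + 0.124 + 0.043 = 0.194; P(B=a | A=a) = 0.013/0.194 = 0.067010.
P(A=b) = 0.031 + 0.035 + 0.025 + 0.025 = 0.116; P(B=a | A=b) = 0.031/0.116 = 0.267241.
Difference = -0.20023.

-0.20023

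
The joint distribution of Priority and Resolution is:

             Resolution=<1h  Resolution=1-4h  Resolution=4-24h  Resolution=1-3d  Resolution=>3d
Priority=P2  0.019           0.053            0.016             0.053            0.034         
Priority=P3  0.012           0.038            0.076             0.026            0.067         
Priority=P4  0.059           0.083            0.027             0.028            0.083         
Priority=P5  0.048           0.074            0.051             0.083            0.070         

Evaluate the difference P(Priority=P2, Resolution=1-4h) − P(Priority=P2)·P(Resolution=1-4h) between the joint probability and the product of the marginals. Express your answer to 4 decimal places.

0.0096

P(Priority=P2) = 0.019 + 0.053 + 0.016 + 0.053 + 0.034 = 0.175.
P(Resolution=1-4h) = 0.053 + 0.038 + 0.083 + 0.074 = 0.248.
P(Priority=P2, Resolution=1-4h) − P(Priority=P2)P(Resolution=1-4h) = 0.053 − 0.175×0.248 = 0.0096.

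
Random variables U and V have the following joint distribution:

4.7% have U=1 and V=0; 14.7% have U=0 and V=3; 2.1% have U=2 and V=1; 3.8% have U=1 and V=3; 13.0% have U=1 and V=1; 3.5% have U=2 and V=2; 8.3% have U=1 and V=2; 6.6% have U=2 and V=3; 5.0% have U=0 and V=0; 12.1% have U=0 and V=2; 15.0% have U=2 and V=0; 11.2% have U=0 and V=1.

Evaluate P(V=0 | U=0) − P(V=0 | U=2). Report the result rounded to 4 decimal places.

P(U=0) = 0.050 + 0.112 + 0.121 + 0.147 = 0.430; P(V=0 | U=0) = 0.050/0.430 = 0.11628.
P(U=2) = 0.150 + 0.021 + 0.035 + 0.066 = 0.272; P(V=0 | U=2) = 0.150/0.272 = 0.55147.
Difference = -0.4352.

-0.4352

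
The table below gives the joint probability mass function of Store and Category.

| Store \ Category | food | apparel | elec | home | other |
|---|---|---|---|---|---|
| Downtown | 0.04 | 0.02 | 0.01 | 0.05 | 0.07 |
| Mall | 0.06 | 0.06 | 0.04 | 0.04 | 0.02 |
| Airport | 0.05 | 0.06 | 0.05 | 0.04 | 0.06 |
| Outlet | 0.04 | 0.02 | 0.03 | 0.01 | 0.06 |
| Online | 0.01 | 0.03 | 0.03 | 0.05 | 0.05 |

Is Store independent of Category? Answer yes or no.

P(Store=Mall) = 0.22 and P(Category=other) = 0.26, so their product is 0.0572, but P(Store=Mall, Category=other) = 0.02. Since these differ, Store and Category are not independent.

no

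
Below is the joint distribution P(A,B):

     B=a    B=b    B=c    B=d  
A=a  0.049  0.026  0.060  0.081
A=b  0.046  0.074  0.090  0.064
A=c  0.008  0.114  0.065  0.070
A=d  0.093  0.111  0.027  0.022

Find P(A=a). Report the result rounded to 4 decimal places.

0.2160

P(A=a) = 0.049 + 0.026 + 0.060 + 0.081 = 0.216.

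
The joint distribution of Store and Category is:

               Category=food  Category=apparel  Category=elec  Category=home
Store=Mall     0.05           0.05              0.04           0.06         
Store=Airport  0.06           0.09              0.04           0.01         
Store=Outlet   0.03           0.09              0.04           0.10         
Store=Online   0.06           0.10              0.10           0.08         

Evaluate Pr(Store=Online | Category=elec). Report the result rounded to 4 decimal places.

P(Category=elec) = 0.04 + 0.04 + 0.04 + 0.10 = 0.22.
P(Store=Online | Category=elec) = 0.10/0.22 = 0.4545.

0.4545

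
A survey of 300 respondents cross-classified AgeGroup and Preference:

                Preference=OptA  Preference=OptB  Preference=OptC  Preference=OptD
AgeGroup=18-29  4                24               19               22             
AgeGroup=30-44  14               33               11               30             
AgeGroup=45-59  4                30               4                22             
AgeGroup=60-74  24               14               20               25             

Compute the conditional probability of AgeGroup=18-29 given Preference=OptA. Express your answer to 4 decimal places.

Total with Preference=OptA: 4 + 14 + 4 + 24 = 46.
P(AgeGroup=18-29 | Preference=OptA) = 4/46 = 0.0870.

0.0870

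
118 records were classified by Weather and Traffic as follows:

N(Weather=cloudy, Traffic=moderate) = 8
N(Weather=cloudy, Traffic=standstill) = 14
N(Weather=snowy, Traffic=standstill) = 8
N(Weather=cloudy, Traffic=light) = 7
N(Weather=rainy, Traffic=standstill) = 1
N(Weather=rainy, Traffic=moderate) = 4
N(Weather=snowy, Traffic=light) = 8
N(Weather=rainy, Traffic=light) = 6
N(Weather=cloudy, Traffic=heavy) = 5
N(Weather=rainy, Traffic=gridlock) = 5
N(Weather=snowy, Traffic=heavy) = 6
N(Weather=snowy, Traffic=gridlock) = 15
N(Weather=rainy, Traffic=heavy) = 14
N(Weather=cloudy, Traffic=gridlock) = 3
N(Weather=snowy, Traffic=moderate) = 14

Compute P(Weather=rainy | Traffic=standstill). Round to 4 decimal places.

0.0435

Total with Traffic=standstill: 14 + 1 + 8 = 23.
P(Weather=rainy | Traffic=standstill) = 1/23 = 0.0435.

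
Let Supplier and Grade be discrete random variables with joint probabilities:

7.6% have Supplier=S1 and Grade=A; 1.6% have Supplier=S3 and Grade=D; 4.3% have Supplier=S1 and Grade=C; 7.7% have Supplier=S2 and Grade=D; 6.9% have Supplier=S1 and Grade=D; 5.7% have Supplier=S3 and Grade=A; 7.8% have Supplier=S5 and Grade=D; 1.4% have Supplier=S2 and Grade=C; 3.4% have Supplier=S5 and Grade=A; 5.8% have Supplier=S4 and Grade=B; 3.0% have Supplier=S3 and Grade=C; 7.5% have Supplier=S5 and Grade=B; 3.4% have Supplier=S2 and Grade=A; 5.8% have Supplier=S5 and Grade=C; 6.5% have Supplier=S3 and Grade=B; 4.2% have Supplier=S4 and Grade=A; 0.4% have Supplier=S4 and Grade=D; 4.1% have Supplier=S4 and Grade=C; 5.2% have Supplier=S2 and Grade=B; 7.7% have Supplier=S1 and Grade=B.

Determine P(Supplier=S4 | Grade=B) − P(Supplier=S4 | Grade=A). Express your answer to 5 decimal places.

0.00453

P(Grade=B) = 0.077 + 0.052 + 0.065 + 0.058 + 0.075 = 0.327; P(Supplier=S4 | Grade=B) = 0.058/0.327 = 0.177370.
P(Grade=A) = 0.076 + 0.034 + 0.057 + 0.042 + 0.034 = 0.243; P(Supplier=S4 | Grade=A) = 0.042/0.243 = 0.172840.
Difference = 0.00453.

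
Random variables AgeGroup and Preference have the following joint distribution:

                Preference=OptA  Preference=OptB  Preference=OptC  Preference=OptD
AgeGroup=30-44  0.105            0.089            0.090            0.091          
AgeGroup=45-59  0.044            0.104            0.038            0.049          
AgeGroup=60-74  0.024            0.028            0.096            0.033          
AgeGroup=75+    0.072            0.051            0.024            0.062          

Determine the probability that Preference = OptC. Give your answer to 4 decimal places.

P(Preference=OptC) = 0.090 + 0.038 + 0.096 + 0.024 = 0.248.

0.2480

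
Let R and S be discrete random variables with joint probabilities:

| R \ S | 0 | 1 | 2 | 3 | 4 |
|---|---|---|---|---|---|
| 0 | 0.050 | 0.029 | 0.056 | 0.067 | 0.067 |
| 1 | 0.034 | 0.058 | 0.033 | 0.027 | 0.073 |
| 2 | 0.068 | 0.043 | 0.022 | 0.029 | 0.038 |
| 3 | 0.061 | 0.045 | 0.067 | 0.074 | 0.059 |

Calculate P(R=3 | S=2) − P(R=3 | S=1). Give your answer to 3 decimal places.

P(S=2) = 0.056 + 0.033 + 0.022 + 0.067 = 0.178; P(R=3 | S=2) = 0.067/0.178 = 0.3764.
P(S=1) = 0.029 + 0.058 + 0.043 + 0.045 = 0.175; P(R=3 | S=1) = 0.045/0.175 = 0.2571.
Difference = 0.119.

0.119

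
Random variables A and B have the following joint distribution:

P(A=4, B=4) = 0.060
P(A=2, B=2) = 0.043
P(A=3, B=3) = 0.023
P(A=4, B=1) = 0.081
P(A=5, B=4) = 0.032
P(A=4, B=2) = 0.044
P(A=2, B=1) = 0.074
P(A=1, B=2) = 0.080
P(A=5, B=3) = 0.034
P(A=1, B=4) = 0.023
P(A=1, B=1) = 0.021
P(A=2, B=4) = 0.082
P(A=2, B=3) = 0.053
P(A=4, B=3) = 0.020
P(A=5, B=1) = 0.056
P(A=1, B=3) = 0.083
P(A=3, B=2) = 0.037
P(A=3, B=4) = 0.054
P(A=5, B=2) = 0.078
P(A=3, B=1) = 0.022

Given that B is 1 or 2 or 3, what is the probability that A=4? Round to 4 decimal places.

P(B=1) = 0.021 + 0.074 + 0.022 + 0.081 + 0.056 = 0.254.
P(B=2) = 0.080 + 0.043 + 0.037 + 0.044 + 0.078 = 0.282.
P(B=3) = 0.083 + 0.053 + 0.023 + 0.020 + 0.034 = 0.213.
P(B ∈ {1, 2, 3}) = 0.254 + 0.282 + 0.213 = 0.749; P(A=4, B ∈ {1, 2, 3}) = 0.081 + 0.044 + 0.020 = 0.145.
P(A=4 | B ∈ {1, 2, 3}) = 0.145/0.749 = 0.1936.

0.1936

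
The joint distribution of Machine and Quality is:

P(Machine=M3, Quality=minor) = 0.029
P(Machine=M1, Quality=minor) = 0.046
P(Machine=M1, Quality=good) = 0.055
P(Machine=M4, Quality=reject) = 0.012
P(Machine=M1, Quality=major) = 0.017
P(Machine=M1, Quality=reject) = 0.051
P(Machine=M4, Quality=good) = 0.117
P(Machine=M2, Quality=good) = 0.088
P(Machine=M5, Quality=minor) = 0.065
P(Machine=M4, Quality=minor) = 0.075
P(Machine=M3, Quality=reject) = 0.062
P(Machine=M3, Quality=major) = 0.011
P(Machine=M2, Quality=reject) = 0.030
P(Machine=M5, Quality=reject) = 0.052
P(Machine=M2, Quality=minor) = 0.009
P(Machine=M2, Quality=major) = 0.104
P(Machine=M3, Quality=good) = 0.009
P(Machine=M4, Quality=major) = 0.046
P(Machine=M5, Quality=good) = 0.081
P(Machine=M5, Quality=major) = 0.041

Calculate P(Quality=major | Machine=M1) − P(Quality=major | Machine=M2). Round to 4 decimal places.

-0.3496

P(Machine=M1) = 0.055 + 0.046 + 0.017 + 0.051 = 0.169; P(Quality=major | Machine=M1) = 0.017/0.169 = 0.10059.
P(Machine=M2) = 0.088 + 0.009 + 0.104 + 0.030 = 0.231; P(Quality=major | Machine=M2) = 0.104/0.231 = 0.45022.
Difference = -0.3496.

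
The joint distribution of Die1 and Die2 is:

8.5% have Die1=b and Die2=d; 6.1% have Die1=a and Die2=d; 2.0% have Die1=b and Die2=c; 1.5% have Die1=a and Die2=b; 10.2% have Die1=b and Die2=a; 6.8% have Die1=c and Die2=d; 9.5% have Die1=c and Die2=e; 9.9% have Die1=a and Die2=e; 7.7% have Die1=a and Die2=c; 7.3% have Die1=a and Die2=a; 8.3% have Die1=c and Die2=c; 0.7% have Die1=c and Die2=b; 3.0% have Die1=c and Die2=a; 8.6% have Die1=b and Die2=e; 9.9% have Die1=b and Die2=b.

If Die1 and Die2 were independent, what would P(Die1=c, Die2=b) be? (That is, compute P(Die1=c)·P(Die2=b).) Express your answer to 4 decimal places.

P(Die1=c) = 0.030 + 0.007 + 0.083 + 0.068 + 0.095 = 0.283.
P(Die2=b) = 0.015 + 0.099 + 0.007 = 0.121.
Product: 0.283 × 0.121 = 0.0342.

0.0342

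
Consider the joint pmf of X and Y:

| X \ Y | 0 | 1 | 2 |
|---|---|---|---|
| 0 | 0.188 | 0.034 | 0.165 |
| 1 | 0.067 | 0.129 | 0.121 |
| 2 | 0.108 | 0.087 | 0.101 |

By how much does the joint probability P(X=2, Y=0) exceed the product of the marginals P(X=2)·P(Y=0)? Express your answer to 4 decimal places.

0.0006

P(X=2) = 0.108 + 0.087 + 0.101 = 0.296.
P(Y=0) = 0.188 + 0.067 + 0.108 = 0.363.
P(X=2, Y=0) − P(X=2)P(Y=0) = 0.108 − 0.296×0.363 = 0.0006.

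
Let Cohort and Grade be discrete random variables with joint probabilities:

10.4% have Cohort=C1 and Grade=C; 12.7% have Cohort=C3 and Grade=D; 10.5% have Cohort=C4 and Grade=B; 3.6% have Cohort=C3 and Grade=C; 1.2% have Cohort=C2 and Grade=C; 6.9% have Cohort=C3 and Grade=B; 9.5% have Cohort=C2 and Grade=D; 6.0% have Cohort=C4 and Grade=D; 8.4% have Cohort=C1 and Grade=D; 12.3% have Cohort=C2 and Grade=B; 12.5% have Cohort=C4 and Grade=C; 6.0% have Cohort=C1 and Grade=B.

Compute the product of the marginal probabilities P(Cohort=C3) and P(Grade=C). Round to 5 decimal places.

0.06426

P(Cohort=C3) = 0.069 + 0.036 + 0.127 = 0.232.
P(Grade=C) = 0.104 + 0.012 + 0.036 + 0.125 = 0.277.
Product: 0.232 × 0.277 = 0.06426.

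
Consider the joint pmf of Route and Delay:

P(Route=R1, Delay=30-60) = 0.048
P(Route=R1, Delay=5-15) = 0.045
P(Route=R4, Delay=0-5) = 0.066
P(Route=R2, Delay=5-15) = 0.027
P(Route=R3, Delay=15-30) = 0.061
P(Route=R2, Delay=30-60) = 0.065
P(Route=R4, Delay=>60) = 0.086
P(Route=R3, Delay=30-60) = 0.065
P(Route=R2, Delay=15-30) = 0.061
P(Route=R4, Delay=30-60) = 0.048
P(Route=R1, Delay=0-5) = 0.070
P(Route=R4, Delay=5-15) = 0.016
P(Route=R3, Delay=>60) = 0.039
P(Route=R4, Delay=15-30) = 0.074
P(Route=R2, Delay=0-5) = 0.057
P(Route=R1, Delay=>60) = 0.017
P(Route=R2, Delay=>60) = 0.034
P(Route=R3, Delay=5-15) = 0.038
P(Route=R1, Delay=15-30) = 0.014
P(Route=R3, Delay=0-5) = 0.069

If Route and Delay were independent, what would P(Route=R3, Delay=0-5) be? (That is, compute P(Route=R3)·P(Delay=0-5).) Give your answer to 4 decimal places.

P(Route=R3) = 0.069 + 0.038 + 0.061 + 0.065 + 0.039 = 0.272.
P(Delay=0-5) = 0.070 + 0.057 + 0.069 + 0.066 = 0.262.
Product: 0.272 × 0.262 = 0.0713.

0.0713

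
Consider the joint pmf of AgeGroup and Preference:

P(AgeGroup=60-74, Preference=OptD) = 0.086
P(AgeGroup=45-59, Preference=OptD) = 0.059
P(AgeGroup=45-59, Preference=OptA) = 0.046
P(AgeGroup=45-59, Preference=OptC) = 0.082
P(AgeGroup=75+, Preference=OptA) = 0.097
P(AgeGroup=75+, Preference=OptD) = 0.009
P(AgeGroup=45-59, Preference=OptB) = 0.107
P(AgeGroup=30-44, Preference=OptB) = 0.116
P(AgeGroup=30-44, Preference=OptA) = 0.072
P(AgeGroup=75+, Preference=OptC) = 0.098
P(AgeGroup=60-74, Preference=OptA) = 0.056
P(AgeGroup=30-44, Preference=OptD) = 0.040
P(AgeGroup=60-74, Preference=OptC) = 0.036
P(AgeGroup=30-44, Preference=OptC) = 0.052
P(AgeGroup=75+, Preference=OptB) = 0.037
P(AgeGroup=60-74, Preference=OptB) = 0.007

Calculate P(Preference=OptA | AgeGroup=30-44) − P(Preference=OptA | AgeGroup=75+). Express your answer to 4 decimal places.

P(AgeGroup=30-44) = 0.072 + 0.116 + 0.052 + 0.040 = 0.280; P(Preference=OptA | AgeGroup=30-44) = 0.072/0.280 = 0.25714.
P(AgeGroup=75+) = 0.097 + 0.037 + 0.098 + 0.009 = 0.241; P(Preference=OptA | AgeGroup=75+) = 0.097/0.241 = 0.40249.
Difference = -0.1453.

-0.1453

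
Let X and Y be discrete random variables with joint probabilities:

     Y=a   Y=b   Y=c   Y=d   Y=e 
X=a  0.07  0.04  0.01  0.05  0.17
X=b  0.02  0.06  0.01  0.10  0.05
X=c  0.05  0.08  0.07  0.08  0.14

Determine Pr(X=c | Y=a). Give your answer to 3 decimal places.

0.357

P(Y=a) = 0.07 + 0.02 + 0.05 = 0.14.
P(X=c | Y=a) = 0.05/0.14 = 0.357.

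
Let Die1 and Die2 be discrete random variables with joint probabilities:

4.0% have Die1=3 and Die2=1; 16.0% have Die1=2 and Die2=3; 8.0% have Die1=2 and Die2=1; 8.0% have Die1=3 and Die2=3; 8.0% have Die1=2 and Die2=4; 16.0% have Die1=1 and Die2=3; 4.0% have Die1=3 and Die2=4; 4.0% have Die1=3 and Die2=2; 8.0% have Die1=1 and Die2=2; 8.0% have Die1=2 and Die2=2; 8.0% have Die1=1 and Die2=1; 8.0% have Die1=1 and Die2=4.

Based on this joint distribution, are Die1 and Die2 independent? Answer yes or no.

yes

Every cell satisfies P(Die1,Die2) = P(Die1)·P(Die2). For instance P(Die1=1) = 0.400, P(Die2=1) = 0.200, and 0.400×0.200 = 0.080 matches the joint entry. So Die1 and Die2 are independent.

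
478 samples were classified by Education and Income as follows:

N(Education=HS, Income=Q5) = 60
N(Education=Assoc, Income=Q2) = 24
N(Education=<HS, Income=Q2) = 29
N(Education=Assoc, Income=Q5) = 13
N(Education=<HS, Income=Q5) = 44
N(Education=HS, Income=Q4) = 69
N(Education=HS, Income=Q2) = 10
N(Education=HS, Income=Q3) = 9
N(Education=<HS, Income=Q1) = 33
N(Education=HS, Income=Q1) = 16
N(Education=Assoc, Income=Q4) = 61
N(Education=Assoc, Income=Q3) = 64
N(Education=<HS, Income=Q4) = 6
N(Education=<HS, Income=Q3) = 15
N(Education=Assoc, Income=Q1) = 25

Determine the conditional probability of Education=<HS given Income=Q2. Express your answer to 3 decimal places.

Total with Income=Q2: 29 + 10 + 24 = 63.
P(Education=<HS | Income=Q2) = 29/63 = 0.460.

0.460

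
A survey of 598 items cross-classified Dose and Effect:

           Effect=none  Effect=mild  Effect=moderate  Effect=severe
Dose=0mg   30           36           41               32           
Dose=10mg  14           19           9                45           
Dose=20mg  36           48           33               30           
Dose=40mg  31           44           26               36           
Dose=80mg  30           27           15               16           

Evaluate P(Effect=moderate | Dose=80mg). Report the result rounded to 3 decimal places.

0.170

Total with Dose=80mg: 30 + 27 + 15 + 16 = 88.
P(Effect=moderate | Dose=80mg) = 15/88 = 0.170.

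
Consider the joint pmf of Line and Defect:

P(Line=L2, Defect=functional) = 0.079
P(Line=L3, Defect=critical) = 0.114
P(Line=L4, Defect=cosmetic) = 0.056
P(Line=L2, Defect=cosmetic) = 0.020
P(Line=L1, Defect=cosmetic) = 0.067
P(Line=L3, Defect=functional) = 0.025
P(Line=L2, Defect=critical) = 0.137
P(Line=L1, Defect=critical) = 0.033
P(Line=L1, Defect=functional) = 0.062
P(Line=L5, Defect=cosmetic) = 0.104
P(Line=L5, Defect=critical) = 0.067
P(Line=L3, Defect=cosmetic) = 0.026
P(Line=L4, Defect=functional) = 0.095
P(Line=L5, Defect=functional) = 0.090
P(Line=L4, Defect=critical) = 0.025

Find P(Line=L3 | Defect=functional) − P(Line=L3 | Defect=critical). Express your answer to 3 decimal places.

P(Defect=functional) = 0.062 + 0.079 + 0.025 + 0.095 + 0.090 = 0.351; P(Line=L3 | Defect=functional) = 0.025/0.351 = 0.0712.
P(Defect=critical) = 0.033 + 0.137 + 0.114 + 0.025 + 0.067 = 0.376; P(Line=L3 | Defect=critical) = 0.114/0.376 = 0.3032.
Difference = -0.232.

-0.232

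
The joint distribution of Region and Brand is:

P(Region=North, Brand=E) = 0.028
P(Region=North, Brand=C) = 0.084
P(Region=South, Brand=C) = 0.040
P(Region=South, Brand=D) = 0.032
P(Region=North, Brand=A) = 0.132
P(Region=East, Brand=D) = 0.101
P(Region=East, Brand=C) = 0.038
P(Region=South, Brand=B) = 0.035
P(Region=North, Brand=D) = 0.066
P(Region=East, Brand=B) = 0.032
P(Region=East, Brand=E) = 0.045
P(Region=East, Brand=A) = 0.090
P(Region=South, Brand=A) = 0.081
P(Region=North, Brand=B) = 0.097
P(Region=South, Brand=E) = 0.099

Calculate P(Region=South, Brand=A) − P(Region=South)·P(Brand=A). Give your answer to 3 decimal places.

P(Region=South) = 0.081 + 0.035 + 0.040 + 0.032 + 0.099 = 0.287.
P(Brand=A) = 0.132 + 0.081 + 0.090 = 0.303.
P(Region=South, Brand=A) − P(Region=South)P(Brand=A) = 0.081 − 0.287×0.303 = -0.006.

-0.006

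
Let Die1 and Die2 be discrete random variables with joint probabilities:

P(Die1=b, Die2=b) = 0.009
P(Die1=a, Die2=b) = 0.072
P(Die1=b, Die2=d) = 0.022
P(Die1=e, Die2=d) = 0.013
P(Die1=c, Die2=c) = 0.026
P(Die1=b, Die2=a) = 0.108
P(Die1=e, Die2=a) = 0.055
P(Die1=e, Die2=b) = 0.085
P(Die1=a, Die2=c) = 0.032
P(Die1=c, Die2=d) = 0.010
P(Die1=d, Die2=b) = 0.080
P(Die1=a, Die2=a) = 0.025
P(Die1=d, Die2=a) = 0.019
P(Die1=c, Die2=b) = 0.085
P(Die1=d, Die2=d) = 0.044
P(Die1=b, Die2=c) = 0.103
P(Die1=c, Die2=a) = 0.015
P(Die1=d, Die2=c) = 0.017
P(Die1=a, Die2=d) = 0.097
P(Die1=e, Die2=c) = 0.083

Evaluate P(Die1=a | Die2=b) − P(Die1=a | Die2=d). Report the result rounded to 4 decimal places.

P(Die2=b) = 0.072 + 0.009 + 0.085 + 0.080 + 0.085 = 0.331; P(Die1=a | Die2=b) = 0.072/0.331 = 0.21752.
P(Die2=d) = 0.097 + 0.022 + 0.010 + 0.044 + 0.013 = 0.186; P(Die1=a | Die2=d) = 0.097/0.186 = 0.52151.
Difference = -0.3040.

-0.3040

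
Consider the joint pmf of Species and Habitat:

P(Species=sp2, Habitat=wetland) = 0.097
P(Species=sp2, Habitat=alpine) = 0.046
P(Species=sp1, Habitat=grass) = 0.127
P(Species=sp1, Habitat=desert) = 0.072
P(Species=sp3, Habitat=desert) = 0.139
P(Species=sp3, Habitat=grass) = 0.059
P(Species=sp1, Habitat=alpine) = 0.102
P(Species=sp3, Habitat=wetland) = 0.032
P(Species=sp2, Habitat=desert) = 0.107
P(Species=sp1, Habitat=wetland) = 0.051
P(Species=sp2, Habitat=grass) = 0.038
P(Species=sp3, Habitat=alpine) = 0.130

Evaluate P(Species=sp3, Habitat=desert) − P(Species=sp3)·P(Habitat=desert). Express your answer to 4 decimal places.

0.0245

P(Species=sp3) = 0.059 + 0.032 + 0.139 + 0.130 = 0.360.
P(Habitat=desert) = 0.072 + 0.107 + 0.139 = 0.318.
P(Species=sp3, Habitat=desert) − P(Species=sp3)P(Habitat=desert) = 0.139 − 0.360×0.318 = 0.0245.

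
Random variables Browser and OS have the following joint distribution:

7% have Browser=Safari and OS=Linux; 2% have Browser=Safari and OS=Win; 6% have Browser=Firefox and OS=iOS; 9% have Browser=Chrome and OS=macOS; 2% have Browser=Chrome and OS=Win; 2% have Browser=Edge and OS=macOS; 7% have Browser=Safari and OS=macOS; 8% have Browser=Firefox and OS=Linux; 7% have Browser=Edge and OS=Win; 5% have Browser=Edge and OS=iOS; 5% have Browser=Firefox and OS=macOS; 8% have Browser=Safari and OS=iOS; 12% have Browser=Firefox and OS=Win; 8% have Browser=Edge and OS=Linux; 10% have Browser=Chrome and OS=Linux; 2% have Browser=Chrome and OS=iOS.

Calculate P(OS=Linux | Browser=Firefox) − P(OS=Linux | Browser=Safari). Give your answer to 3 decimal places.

-0.034

P(Browser=Firefox) = 0.12 + 0.05 + 0.08 + 0.06 = 0.31; P(OS=Linux | Browser=Firefox) = 0.08/0.31 = 0.2581.
P(Browser=Safari) = 0.02 + 0.07 + 0.07 + 0.08 = 0.24; P(OS=Linux | Browser=Safari) = 0.07/0.24 = 0.2917.
Difference = -0.034.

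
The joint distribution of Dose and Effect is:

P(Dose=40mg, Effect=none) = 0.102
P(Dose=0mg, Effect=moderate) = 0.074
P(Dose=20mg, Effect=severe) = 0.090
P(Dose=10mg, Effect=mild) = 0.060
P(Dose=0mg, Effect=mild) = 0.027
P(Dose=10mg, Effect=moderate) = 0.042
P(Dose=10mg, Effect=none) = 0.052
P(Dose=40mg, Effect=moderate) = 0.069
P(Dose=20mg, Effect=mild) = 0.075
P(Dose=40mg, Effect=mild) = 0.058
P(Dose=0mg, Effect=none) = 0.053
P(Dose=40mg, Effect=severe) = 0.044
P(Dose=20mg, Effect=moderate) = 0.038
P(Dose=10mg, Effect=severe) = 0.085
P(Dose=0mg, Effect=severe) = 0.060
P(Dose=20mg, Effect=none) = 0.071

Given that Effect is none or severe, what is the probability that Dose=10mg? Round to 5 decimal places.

0.24596

P(Effect=none) = 0.053 + 0.052 + 0.071 + 0.102 = 0.278.
P(Effect=severe) = 0.060 + 0.085 + 0.090 + 0.044 = 0.279.
P(Effect ∈ {none, severe}) = 0.278 + 0.279 = 0.557; P(Dose=10mg, Effect ∈ {none, severe}) = 0.052 + 0.085 = 0.137.
P(Dose=10mg | Effect ∈ {none, severe}) = 0.137/0.557 = 0.24596.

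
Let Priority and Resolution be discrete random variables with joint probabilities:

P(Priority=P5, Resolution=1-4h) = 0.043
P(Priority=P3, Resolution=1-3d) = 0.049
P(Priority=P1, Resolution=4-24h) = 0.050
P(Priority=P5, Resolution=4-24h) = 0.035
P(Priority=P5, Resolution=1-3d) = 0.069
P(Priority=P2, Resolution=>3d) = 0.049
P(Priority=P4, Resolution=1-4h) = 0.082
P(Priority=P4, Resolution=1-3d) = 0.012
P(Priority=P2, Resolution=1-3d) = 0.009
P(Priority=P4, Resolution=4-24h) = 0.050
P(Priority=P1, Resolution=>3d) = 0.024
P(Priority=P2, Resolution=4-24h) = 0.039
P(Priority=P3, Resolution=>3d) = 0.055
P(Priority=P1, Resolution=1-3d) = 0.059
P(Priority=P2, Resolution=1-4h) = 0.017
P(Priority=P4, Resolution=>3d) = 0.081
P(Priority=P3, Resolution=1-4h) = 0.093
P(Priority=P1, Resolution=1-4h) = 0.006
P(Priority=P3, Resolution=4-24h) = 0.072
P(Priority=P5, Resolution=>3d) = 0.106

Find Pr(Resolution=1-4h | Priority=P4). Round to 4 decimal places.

P(Priority=P4) = 0.082 + 0.050 + 0.012 + 0.081 = 0.225.
P(Resolution=1-4h | Priority=P4) = 0.082/0.225 = 0.3644.

0.3644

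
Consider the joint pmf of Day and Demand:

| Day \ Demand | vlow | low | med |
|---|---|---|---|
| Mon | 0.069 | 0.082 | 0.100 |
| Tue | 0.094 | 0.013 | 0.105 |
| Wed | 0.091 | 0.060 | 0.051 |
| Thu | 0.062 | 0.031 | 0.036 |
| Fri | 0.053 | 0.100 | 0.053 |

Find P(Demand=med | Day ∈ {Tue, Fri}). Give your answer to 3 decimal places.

0.378

P(Day=Tue) = 0.094 + 0.013 + 0.105 = 0.212.
P(Day=Fri) = 0.053 + 0.100 + 0.053 = 0.206.
P(Day ∈ {Tue, Fri}) = 0.212 + 0.206 = 0.418; P(Demand=med, Day ∈ {Tue, Fri}) = 0.105 + 0.053 = 0.158.
P(Demand=med | Day ∈ {Tue, Fri}) = 0.158/0.418 = 0.378.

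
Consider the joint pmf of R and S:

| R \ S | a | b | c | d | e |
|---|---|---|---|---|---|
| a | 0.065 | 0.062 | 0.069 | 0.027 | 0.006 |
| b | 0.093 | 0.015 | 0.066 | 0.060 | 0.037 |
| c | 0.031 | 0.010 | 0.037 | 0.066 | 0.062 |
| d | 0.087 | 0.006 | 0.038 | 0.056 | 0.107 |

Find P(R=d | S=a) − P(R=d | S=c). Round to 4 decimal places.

0.1343

P(S=a) = 0.065 + 0.093 + 0.031 + 0.087 = 0.276; P(R=d | S=a) = 0.087/0.276 = 0.31522.
P(S=c) = 0.069 + 0.066 + 0.037 + 0.038 = 0.210; P(R=d | S=c) = 0.038/0.210 = 0.18095.
Difference = 0.1343.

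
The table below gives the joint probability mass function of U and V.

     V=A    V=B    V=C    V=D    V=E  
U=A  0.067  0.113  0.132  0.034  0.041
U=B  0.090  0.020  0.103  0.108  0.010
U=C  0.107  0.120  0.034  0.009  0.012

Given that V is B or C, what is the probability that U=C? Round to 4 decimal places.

P(V=B) = 0.113 + 0.020 + 0.120 = 0.253.
P(V=C) = 0.132 + 0.103 + 0.034 = 0.269.
P(V ∈ {B, C}) = 0.253 + 0.269 = 0.522; P(U=C, V ∈ {B, C}) = 0.120 + 0.034 = 0.154.
P(U=C | V ∈ {B, C}) = 0.154/0.522 = 0.2950.

0.2950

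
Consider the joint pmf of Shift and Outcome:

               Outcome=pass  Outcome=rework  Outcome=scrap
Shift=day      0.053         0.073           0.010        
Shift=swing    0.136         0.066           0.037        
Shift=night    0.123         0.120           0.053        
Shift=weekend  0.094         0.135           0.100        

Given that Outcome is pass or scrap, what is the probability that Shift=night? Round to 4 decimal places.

0.2904

P(Outcome=pass) = 0.053 + 0.136 + 0.123 + 0.094 = 0.406.
P(Outcome=scrap) = 0.010 + 0.037 + 0.053 + 0.100 = 0.200.
P(Outcome ∈ {pass, scrap}) = 0.406 + 0.200 = 0.606; P(Shift=night, Outcome ∈ {pass, scrap}) = 0.123 + 0.053 = 0.176.
P(Shift=night | Outcome ∈ {pass, scrap}) = 0.176/0.606 = 0.2904.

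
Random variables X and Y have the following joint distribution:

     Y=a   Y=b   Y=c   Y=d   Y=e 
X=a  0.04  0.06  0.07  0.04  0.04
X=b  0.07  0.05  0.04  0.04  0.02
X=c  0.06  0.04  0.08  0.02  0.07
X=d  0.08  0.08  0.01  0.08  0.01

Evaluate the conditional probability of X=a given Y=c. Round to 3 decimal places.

0.350

P(Y=c) = 0.07 + 0.04 + 0.08 + 0.01 = 0.20.
P(X=a | Y=c) = 0.07/0.20 = 0.350.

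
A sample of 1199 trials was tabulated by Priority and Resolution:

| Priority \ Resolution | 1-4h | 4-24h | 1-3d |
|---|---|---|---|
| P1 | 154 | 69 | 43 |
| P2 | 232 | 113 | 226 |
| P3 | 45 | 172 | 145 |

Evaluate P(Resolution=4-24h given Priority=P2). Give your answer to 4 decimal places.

0.1979

Total with Priority=P2: 232 + 113 + 226 = 571.
P(Resolution=4-24h | Priority=P2) = 113/571 = 0.1979.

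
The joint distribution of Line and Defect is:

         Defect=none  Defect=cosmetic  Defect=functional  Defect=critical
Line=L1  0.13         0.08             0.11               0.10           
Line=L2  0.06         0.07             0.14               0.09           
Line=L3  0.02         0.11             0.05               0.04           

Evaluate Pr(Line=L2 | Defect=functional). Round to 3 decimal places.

0.467

P(Defect=functional) = 0.11 + 0.14 + 0.05 = 0.30.
P(Line=L2 | Defect=functional) = 0.14/0.30 = 0.467.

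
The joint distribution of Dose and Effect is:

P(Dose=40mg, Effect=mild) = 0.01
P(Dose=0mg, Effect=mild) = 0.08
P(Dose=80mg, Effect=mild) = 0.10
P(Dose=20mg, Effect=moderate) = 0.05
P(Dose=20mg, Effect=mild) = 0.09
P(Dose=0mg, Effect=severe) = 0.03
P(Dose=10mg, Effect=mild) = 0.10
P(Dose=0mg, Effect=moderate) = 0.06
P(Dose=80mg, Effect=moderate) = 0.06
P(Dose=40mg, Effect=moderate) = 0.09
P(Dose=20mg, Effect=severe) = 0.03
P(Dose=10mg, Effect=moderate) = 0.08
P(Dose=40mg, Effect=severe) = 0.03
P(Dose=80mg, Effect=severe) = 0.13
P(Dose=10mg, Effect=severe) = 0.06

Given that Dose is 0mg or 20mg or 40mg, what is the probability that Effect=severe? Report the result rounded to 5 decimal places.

0.19149

P(Dose=0mg) = 0.08 + 0.06 + 0.03 = 0.17.
P(Dose=20mg) = 0.09 + 0.05 + 0.03 = 0.17.
P(Dose=40mg) = 0.01 + 0.09 + 0.03 = 0.13.
P(Dose ∈ {0mg, 20mg, 40mg}) = 0.17 + 0.17 + 0.13 = 0.47; P(Effect=severe, Dose ∈ {0mg, 20mg, 40mg}) = 0.03 + 0.03 + 0.03 = 0.09.
P(Effect=severe | Dose ∈ {0mg, 20mg, 40mg}) = 0.09/0.47 = 0.19149.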